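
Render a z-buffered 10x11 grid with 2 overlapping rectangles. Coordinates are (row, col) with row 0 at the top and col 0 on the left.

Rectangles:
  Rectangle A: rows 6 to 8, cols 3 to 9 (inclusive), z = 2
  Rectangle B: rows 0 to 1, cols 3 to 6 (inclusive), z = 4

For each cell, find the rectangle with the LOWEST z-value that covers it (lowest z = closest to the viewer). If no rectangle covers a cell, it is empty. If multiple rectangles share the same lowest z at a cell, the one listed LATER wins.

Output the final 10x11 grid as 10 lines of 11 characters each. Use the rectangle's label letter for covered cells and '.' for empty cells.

...BBBB....
...BBBB....
...........
...........
...........
...........
...AAAAAAA.
...AAAAAAA.
...AAAAAAA.
...........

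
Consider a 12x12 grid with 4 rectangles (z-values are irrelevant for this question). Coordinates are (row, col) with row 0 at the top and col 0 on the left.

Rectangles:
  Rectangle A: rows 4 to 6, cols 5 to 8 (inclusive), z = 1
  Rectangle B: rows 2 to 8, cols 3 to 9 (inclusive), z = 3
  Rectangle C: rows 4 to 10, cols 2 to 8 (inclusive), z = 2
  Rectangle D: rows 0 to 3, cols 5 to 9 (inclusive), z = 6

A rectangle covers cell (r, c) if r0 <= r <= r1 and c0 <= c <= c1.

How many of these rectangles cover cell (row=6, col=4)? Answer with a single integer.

Answer: 2

Derivation:
Check cell (6,4):
  A: rows 4-6 cols 5-8 -> outside (col miss)
  B: rows 2-8 cols 3-9 -> covers
  C: rows 4-10 cols 2-8 -> covers
  D: rows 0-3 cols 5-9 -> outside (row miss)
Count covering = 2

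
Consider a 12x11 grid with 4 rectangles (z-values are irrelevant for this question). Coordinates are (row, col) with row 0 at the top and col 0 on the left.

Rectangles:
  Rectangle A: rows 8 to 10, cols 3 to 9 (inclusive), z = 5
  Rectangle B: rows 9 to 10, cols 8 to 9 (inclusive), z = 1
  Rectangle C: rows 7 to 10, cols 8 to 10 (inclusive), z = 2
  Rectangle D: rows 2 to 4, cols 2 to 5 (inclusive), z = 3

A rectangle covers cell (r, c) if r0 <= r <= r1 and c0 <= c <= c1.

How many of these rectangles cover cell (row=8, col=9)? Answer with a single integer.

Answer: 2

Derivation:
Check cell (8,9):
  A: rows 8-10 cols 3-9 -> covers
  B: rows 9-10 cols 8-9 -> outside (row miss)
  C: rows 7-10 cols 8-10 -> covers
  D: rows 2-4 cols 2-5 -> outside (row miss)
Count covering = 2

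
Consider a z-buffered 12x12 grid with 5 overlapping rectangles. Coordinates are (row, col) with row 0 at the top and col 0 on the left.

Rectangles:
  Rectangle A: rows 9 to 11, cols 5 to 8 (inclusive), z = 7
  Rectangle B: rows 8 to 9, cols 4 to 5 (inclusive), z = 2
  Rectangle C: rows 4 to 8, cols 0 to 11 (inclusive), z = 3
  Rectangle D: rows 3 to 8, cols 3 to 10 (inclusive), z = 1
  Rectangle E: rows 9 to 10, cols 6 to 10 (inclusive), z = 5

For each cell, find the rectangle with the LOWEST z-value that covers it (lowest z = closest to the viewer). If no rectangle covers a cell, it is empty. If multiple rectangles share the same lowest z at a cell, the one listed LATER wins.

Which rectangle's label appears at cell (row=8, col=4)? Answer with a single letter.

Check cell (8,4):
  A: rows 9-11 cols 5-8 -> outside (row miss)
  B: rows 8-9 cols 4-5 z=2 -> covers; best now B (z=2)
  C: rows 4-8 cols 0-11 z=3 -> covers; best now B (z=2)
  D: rows 3-8 cols 3-10 z=1 -> covers; best now D (z=1)
  E: rows 9-10 cols 6-10 -> outside (row miss)
Winner: D at z=1

Answer: D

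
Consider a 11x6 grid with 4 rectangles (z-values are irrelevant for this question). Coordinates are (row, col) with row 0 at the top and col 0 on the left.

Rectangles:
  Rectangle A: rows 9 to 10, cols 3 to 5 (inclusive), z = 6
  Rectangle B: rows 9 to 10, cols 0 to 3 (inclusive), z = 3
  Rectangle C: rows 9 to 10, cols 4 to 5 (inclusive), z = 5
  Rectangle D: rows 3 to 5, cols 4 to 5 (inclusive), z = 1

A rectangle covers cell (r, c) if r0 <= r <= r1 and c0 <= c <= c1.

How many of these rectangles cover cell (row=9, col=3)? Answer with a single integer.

Check cell (9,3):
  A: rows 9-10 cols 3-5 -> covers
  B: rows 9-10 cols 0-3 -> covers
  C: rows 9-10 cols 4-5 -> outside (col miss)
  D: rows 3-5 cols 4-5 -> outside (row miss)
Count covering = 2

Answer: 2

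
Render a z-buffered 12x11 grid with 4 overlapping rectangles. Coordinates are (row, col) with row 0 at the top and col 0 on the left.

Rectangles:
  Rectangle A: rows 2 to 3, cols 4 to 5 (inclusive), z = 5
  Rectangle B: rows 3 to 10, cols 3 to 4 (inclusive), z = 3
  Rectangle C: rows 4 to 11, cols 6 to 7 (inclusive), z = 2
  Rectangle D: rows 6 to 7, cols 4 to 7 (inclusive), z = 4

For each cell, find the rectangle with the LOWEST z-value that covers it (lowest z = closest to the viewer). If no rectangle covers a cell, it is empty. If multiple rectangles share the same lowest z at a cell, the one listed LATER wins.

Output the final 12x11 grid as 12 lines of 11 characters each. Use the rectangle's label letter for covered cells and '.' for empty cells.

...........
...........
....AA.....
...BBA.....
...BB.CC...
...BB.CC...
...BBDCC...
...BBDCC...
...BB.CC...
...BB.CC...
...BB.CC...
......CC...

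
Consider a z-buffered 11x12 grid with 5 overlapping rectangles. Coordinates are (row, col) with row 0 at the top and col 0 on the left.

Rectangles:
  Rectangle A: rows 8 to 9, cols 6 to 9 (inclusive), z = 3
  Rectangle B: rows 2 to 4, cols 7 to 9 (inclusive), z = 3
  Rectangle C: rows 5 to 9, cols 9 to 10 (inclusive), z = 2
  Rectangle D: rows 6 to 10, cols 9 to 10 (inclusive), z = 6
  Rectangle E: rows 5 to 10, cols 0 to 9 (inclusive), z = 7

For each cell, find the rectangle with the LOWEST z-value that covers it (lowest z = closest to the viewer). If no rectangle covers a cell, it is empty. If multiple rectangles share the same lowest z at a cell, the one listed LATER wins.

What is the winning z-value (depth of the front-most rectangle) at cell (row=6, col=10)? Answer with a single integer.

Check cell (6,10):
  A: rows 8-9 cols 6-9 -> outside (row miss)
  B: rows 2-4 cols 7-9 -> outside (row miss)
  C: rows 5-9 cols 9-10 z=2 -> covers; best now C (z=2)
  D: rows 6-10 cols 9-10 z=6 -> covers; best now C (z=2)
  E: rows 5-10 cols 0-9 -> outside (col miss)
Winner: C at z=2

Answer: 2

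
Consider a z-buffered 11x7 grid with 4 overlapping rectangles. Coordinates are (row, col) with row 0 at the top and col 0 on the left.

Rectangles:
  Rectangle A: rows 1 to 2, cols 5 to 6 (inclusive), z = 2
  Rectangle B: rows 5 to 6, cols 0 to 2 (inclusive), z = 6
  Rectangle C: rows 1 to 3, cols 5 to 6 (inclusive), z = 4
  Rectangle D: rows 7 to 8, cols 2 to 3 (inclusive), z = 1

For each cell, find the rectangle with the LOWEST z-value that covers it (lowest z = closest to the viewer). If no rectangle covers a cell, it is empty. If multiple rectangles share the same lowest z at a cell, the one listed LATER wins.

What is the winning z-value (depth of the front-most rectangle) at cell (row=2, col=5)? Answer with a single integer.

Answer: 2

Derivation:
Check cell (2,5):
  A: rows 1-2 cols 5-6 z=2 -> covers; best now A (z=2)
  B: rows 5-6 cols 0-2 -> outside (row miss)
  C: rows 1-3 cols 5-6 z=4 -> covers; best now A (z=2)
  D: rows 7-8 cols 2-3 -> outside (row miss)
Winner: A at z=2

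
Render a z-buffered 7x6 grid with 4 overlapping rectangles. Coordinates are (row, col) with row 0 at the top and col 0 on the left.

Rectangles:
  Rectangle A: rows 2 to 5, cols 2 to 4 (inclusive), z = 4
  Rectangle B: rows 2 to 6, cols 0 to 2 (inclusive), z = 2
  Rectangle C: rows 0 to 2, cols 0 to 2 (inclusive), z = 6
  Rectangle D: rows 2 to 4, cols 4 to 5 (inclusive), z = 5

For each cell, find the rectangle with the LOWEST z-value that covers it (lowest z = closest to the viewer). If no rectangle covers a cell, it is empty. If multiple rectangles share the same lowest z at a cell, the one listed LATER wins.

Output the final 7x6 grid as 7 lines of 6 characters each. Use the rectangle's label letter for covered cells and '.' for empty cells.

CCC...
CCC...
BBBAAD
BBBAAD
BBBAAD
BBBAA.
BBB...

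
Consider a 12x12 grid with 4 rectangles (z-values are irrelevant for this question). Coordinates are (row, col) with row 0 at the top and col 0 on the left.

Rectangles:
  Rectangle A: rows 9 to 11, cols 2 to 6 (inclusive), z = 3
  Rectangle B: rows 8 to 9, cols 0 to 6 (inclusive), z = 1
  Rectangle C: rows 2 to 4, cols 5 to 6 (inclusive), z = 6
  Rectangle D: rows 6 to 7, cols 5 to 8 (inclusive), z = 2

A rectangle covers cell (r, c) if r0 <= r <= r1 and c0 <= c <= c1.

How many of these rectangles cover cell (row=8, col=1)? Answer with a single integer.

Answer: 1

Derivation:
Check cell (8,1):
  A: rows 9-11 cols 2-6 -> outside (row miss)
  B: rows 8-9 cols 0-6 -> covers
  C: rows 2-4 cols 5-6 -> outside (row miss)
  D: rows 6-7 cols 5-8 -> outside (row miss)
Count covering = 1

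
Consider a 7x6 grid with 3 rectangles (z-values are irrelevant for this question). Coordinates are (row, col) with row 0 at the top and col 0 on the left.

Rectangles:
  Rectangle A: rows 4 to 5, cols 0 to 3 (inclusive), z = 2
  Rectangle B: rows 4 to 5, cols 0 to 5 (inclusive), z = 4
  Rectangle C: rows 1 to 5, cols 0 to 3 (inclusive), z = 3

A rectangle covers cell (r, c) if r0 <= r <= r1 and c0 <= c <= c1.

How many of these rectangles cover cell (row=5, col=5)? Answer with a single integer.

Answer: 1

Derivation:
Check cell (5,5):
  A: rows 4-5 cols 0-3 -> outside (col miss)
  B: rows 4-5 cols 0-5 -> covers
  C: rows 1-5 cols 0-3 -> outside (col miss)
Count covering = 1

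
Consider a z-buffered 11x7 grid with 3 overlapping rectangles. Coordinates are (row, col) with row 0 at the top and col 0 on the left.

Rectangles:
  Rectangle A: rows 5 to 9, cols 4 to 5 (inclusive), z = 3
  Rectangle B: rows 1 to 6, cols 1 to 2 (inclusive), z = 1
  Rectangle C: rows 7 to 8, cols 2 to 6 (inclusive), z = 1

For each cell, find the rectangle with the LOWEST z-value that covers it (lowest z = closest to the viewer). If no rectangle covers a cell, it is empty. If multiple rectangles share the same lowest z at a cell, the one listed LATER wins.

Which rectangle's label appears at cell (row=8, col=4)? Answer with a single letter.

Answer: C

Derivation:
Check cell (8,4):
  A: rows 5-9 cols 4-5 z=3 -> covers; best now A (z=3)
  B: rows 1-6 cols 1-2 -> outside (row miss)
  C: rows 7-8 cols 2-6 z=1 -> covers; best now C (z=1)
Winner: C at z=1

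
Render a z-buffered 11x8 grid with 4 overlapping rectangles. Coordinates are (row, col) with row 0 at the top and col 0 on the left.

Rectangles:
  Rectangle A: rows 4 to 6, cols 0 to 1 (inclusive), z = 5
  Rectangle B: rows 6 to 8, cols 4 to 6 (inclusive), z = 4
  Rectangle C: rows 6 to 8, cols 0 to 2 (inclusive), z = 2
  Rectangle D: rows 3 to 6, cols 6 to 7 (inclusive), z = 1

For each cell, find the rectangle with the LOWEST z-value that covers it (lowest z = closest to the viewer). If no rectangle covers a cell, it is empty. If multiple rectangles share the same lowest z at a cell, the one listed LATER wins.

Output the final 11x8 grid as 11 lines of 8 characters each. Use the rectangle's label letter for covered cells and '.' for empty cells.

........
........
........
......DD
AA....DD
AA....DD
CCC.BBDD
CCC.BBB.
CCC.BBB.
........
........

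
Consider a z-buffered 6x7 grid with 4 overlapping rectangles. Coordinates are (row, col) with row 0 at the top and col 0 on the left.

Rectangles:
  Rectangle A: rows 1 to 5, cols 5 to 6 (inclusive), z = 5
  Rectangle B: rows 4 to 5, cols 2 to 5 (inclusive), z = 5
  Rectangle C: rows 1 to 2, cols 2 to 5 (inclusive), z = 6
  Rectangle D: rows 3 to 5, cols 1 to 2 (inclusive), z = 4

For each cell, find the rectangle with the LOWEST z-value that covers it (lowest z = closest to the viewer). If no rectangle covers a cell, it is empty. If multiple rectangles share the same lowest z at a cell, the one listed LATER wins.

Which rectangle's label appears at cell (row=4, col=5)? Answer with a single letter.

Check cell (4,5):
  A: rows 1-5 cols 5-6 z=5 -> covers; best now A (z=5)
  B: rows 4-5 cols 2-5 z=5 -> covers; best now B (z=5)
  C: rows 1-2 cols 2-5 -> outside (row miss)
  D: rows 3-5 cols 1-2 -> outside (col miss)
Winner: B at z=5

Answer: B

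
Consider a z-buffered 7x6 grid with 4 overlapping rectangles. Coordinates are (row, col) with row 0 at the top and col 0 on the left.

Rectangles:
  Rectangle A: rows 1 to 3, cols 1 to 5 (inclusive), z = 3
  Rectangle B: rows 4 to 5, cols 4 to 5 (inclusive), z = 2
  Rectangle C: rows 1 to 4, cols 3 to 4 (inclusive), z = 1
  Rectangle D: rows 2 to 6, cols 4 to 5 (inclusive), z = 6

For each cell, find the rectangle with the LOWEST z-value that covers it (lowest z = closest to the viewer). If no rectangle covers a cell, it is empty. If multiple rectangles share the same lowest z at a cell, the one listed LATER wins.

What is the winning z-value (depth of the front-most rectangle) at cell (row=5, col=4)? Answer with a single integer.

Check cell (5,4):
  A: rows 1-3 cols 1-5 -> outside (row miss)
  B: rows 4-5 cols 4-5 z=2 -> covers; best now B (z=2)
  C: rows 1-4 cols 3-4 -> outside (row miss)
  D: rows 2-6 cols 4-5 z=6 -> covers; best now B (z=2)
Winner: B at z=2

Answer: 2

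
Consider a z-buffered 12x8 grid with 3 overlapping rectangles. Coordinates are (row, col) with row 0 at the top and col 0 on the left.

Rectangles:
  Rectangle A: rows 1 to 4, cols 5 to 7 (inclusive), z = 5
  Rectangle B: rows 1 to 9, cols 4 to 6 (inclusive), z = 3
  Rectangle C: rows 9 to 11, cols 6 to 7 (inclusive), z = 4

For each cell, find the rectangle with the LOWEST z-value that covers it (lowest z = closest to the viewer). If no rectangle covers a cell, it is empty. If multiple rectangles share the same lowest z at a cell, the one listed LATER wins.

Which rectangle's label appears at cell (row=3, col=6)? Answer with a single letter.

Check cell (3,6):
  A: rows 1-4 cols 5-7 z=5 -> covers; best now A (z=5)
  B: rows 1-9 cols 4-6 z=3 -> covers; best now B (z=3)
  C: rows 9-11 cols 6-7 -> outside (row miss)
Winner: B at z=3

Answer: B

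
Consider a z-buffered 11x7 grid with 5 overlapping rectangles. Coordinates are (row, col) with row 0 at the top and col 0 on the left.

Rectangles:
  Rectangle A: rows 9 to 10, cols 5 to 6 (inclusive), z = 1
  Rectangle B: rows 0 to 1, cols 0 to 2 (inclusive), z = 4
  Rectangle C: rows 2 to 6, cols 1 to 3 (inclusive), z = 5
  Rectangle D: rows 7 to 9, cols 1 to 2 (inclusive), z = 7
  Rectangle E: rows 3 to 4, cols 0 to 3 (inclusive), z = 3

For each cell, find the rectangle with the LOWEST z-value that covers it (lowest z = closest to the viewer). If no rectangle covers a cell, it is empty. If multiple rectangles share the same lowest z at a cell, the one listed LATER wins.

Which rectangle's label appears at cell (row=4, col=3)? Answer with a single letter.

Answer: E

Derivation:
Check cell (4,3):
  A: rows 9-10 cols 5-6 -> outside (row miss)
  B: rows 0-1 cols 0-2 -> outside (row miss)
  C: rows 2-6 cols 1-3 z=5 -> covers; best now C (z=5)
  D: rows 7-9 cols 1-2 -> outside (row miss)
  E: rows 3-4 cols 0-3 z=3 -> covers; best now E (z=3)
Winner: E at z=3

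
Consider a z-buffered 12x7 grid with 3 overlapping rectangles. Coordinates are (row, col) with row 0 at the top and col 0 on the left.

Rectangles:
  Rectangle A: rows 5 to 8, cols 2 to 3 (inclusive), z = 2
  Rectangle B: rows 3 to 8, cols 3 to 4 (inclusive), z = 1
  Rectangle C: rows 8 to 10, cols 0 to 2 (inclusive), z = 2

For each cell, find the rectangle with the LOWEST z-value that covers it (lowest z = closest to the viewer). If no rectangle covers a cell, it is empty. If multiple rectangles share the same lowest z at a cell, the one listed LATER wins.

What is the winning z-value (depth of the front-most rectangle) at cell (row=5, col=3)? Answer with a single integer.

Answer: 1

Derivation:
Check cell (5,3):
  A: rows 5-8 cols 2-3 z=2 -> covers; best now A (z=2)
  B: rows 3-8 cols 3-4 z=1 -> covers; best now B (z=1)
  C: rows 8-10 cols 0-2 -> outside (row miss)
Winner: B at z=1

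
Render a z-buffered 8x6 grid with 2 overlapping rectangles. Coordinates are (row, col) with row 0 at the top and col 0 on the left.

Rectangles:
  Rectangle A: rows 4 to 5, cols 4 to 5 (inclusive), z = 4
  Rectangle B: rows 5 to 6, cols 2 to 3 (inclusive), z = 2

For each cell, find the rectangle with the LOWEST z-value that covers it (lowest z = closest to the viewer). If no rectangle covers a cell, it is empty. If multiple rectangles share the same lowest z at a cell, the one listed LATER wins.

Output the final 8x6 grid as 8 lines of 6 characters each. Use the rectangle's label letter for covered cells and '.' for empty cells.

......
......
......
......
....AA
..BBAA
..BB..
......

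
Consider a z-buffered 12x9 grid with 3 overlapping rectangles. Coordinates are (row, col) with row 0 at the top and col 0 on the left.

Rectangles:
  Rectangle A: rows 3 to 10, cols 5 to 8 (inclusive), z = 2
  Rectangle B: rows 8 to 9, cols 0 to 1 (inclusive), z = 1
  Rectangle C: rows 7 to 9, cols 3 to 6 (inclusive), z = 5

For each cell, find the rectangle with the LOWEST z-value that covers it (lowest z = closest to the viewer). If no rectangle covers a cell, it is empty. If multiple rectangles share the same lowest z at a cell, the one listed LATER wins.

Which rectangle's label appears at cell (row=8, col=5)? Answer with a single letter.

Answer: A

Derivation:
Check cell (8,5):
  A: rows 3-10 cols 5-8 z=2 -> covers; best now A (z=2)
  B: rows 8-9 cols 0-1 -> outside (col miss)
  C: rows 7-9 cols 3-6 z=5 -> covers; best now A (z=2)
Winner: A at z=2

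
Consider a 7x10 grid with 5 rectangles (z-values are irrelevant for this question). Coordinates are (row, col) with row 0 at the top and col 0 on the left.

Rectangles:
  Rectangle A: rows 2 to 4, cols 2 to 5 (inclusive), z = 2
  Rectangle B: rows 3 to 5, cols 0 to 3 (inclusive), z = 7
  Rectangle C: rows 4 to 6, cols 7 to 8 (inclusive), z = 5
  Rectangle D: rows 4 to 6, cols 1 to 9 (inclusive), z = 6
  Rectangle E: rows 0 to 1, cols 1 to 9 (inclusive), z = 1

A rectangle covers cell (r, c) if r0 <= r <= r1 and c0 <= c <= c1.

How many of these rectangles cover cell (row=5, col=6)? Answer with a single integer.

Answer: 1

Derivation:
Check cell (5,6):
  A: rows 2-4 cols 2-5 -> outside (row miss)
  B: rows 3-5 cols 0-3 -> outside (col miss)
  C: rows 4-6 cols 7-8 -> outside (col miss)
  D: rows 4-6 cols 1-9 -> covers
  E: rows 0-1 cols 1-9 -> outside (row miss)
Count covering = 1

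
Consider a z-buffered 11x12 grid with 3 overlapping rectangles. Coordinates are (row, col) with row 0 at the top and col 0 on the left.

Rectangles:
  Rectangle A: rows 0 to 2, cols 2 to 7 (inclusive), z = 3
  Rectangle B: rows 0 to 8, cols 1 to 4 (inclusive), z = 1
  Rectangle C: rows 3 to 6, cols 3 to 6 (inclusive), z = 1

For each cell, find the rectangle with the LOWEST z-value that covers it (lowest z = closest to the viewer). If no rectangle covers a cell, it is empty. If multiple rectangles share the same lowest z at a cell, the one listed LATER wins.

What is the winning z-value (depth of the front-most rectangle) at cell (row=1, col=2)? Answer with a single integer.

Check cell (1,2):
  A: rows 0-2 cols 2-7 z=3 -> covers; best now A (z=3)
  B: rows 0-8 cols 1-4 z=1 -> covers; best now B (z=1)
  C: rows 3-6 cols 3-6 -> outside (row miss)
Winner: B at z=1

Answer: 1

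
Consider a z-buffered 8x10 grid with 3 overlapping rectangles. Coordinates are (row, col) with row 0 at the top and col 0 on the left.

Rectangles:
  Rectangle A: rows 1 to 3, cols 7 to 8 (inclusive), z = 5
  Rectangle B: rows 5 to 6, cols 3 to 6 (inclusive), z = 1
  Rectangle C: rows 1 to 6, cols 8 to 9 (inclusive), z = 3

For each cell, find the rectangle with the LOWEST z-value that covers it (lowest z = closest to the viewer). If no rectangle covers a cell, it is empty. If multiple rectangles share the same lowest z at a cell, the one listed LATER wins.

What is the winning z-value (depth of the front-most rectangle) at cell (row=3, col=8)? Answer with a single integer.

Check cell (3,8):
  A: rows 1-3 cols 7-8 z=5 -> covers; best now A (z=5)
  B: rows 5-6 cols 3-6 -> outside (row miss)
  C: rows 1-6 cols 8-9 z=3 -> covers; best now C (z=3)
Winner: C at z=3

Answer: 3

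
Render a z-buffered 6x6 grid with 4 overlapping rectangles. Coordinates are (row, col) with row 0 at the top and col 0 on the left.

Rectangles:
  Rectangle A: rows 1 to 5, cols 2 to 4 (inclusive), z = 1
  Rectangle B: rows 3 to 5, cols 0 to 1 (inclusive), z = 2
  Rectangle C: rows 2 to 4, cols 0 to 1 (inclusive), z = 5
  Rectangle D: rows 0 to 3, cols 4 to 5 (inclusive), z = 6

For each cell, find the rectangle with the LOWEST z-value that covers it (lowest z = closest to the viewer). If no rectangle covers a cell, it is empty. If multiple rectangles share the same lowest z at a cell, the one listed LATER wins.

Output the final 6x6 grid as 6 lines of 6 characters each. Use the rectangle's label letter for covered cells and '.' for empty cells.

....DD
..AAAD
CCAAAD
BBAAAD
BBAAA.
BBAAA.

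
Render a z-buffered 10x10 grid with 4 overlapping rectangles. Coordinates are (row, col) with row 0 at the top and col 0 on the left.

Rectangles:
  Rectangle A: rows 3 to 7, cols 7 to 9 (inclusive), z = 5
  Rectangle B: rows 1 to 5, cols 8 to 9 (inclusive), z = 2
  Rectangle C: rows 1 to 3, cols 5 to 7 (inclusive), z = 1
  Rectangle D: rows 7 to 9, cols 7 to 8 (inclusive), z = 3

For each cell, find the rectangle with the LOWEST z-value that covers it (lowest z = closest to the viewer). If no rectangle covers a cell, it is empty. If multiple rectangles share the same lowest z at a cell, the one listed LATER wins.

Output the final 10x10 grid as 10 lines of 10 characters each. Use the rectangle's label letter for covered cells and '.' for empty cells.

..........
.....CCCBB
.....CCCBB
.....CCCBB
.......ABB
.......ABB
.......AAA
.......DDA
.......DD.
.......DD.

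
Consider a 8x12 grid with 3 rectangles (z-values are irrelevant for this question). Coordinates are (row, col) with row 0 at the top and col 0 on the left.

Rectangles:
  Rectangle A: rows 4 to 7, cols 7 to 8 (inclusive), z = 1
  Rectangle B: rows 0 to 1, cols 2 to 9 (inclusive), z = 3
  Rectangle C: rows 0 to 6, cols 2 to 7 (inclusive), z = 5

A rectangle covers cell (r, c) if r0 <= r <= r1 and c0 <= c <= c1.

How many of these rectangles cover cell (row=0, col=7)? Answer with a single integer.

Answer: 2

Derivation:
Check cell (0,7):
  A: rows 4-7 cols 7-8 -> outside (row miss)
  B: rows 0-1 cols 2-9 -> covers
  C: rows 0-6 cols 2-7 -> covers
Count covering = 2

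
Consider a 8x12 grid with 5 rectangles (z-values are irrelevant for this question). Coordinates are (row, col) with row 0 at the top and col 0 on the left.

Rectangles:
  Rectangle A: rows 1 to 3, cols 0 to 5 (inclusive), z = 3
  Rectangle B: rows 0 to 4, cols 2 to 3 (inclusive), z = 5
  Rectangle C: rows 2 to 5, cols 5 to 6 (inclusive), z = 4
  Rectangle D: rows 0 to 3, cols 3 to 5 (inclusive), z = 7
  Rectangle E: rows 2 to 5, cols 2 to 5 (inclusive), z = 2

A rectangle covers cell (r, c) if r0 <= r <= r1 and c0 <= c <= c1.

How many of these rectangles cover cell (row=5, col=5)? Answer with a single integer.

Check cell (5,5):
  A: rows 1-3 cols 0-5 -> outside (row miss)
  B: rows 0-4 cols 2-3 -> outside (row miss)
  C: rows 2-5 cols 5-6 -> covers
  D: rows 0-3 cols 3-5 -> outside (row miss)
  E: rows 2-5 cols 2-5 -> covers
Count covering = 2

Answer: 2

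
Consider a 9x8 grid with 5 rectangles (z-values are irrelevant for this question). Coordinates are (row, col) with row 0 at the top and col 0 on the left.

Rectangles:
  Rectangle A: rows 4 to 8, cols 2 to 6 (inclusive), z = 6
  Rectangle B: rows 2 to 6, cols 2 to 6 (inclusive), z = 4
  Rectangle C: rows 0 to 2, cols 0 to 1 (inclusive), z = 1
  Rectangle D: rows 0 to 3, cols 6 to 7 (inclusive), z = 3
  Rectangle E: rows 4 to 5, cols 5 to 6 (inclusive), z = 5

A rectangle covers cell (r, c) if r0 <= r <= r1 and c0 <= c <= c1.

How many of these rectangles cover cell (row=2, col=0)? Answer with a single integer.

Check cell (2,0):
  A: rows 4-8 cols 2-6 -> outside (row miss)
  B: rows 2-6 cols 2-6 -> outside (col miss)
  C: rows 0-2 cols 0-1 -> covers
  D: rows 0-3 cols 6-7 -> outside (col miss)
  E: rows 4-5 cols 5-6 -> outside (row miss)
Count covering = 1

Answer: 1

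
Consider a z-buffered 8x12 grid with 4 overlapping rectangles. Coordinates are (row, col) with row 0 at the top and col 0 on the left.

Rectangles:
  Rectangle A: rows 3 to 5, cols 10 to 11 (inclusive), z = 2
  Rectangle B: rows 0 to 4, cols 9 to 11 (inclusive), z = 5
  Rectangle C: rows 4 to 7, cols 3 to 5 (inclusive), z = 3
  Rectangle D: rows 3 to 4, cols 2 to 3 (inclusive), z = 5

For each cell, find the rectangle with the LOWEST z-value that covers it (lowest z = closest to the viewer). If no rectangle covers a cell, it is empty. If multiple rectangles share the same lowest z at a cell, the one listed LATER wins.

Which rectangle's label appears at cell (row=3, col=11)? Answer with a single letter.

Answer: A

Derivation:
Check cell (3,11):
  A: rows 3-5 cols 10-11 z=2 -> covers; best now A (z=2)
  B: rows 0-4 cols 9-11 z=5 -> covers; best now A (z=2)
  C: rows 4-7 cols 3-5 -> outside (row miss)
  D: rows 3-4 cols 2-3 -> outside (col miss)
Winner: A at z=2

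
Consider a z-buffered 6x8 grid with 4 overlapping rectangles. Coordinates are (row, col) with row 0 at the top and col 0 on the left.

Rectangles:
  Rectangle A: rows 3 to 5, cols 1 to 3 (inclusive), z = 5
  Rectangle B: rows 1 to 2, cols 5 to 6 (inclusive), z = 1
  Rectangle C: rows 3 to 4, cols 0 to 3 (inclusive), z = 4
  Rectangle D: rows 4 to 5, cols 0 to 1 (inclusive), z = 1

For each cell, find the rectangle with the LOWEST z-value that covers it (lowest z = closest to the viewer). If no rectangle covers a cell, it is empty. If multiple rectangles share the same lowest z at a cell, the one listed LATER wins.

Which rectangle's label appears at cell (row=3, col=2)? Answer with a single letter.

Check cell (3,2):
  A: rows 3-5 cols 1-3 z=5 -> covers; best now A (z=5)
  B: rows 1-2 cols 5-6 -> outside (row miss)
  C: rows 3-4 cols 0-3 z=4 -> covers; best now C (z=4)
  D: rows 4-5 cols 0-1 -> outside (row miss)
Winner: C at z=4

Answer: C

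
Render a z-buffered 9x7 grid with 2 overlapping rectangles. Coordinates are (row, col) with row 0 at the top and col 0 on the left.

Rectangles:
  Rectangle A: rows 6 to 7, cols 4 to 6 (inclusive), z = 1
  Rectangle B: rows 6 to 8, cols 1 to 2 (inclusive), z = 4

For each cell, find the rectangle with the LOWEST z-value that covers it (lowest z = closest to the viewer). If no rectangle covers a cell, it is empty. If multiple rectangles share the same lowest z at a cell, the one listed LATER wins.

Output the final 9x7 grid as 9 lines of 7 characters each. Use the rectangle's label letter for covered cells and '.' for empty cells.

.......
.......
.......
.......
.......
.......
.BB.AAA
.BB.AAA
.BB....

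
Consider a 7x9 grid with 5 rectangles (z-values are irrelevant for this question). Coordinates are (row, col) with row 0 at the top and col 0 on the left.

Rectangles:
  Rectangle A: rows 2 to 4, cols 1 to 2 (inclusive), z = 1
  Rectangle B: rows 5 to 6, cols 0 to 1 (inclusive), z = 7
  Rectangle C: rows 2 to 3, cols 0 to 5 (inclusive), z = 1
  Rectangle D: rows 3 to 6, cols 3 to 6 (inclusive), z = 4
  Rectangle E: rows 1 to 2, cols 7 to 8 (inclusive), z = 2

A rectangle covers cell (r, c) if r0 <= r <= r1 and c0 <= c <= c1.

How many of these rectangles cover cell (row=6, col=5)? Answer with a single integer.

Answer: 1

Derivation:
Check cell (6,5):
  A: rows 2-4 cols 1-2 -> outside (row miss)
  B: rows 5-6 cols 0-1 -> outside (col miss)
  C: rows 2-3 cols 0-5 -> outside (row miss)
  D: rows 3-6 cols 3-6 -> covers
  E: rows 1-2 cols 7-8 -> outside (row miss)
Count covering = 1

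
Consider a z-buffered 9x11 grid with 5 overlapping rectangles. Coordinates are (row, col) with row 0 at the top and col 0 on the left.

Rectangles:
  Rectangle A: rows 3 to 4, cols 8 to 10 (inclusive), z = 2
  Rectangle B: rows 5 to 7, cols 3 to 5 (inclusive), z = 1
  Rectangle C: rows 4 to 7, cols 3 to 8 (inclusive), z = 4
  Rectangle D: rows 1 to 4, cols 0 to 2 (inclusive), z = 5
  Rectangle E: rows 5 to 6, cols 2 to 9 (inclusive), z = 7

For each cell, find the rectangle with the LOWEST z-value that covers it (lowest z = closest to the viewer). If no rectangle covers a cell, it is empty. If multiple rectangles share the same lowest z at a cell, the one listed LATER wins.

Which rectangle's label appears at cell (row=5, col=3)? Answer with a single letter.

Check cell (5,3):
  A: rows 3-4 cols 8-10 -> outside (row miss)
  B: rows 5-7 cols 3-5 z=1 -> covers; best now B (z=1)
  C: rows 4-7 cols 3-8 z=4 -> covers; best now B (z=1)
  D: rows 1-4 cols 0-2 -> outside (row miss)
  E: rows 5-6 cols 2-9 z=7 -> covers; best now B (z=1)
Winner: B at z=1

Answer: B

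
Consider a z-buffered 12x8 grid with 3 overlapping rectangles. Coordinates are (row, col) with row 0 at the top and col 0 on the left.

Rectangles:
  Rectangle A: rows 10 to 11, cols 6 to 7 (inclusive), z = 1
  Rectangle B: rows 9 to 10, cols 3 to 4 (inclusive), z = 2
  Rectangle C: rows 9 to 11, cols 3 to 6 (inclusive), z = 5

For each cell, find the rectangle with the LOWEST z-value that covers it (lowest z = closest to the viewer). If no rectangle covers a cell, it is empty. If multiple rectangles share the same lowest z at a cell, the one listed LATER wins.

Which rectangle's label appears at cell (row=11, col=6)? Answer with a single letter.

Check cell (11,6):
  A: rows 10-11 cols 6-7 z=1 -> covers; best now A (z=1)
  B: rows 9-10 cols 3-4 -> outside (row miss)
  C: rows 9-11 cols 3-6 z=5 -> covers; best now A (z=1)
Winner: A at z=1

Answer: A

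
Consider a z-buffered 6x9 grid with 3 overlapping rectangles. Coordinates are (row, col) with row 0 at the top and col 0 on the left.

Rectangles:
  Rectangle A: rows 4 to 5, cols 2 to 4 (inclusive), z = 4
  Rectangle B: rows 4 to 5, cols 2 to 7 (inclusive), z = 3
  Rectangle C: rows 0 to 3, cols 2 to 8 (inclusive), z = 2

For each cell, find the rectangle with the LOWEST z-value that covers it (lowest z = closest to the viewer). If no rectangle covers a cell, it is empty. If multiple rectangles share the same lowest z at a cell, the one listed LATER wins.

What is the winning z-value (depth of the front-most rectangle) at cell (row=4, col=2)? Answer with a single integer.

Check cell (4,2):
  A: rows 4-5 cols 2-4 z=4 -> covers; best now A (z=4)
  B: rows 4-5 cols 2-7 z=3 -> covers; best now B (z=3)
  C: rows 0-3 cols 2-8 -> outside (row miss)
Winner: B at z=3

Answer: 3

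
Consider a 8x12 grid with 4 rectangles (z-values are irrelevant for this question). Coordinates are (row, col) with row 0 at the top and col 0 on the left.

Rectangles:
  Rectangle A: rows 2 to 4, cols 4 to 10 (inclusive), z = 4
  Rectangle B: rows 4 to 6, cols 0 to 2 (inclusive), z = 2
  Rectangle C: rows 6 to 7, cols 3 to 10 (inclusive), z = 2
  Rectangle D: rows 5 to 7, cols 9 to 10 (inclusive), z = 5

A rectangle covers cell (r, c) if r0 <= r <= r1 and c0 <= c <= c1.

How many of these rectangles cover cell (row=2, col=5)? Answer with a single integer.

Check cell (2,5):
  A: rows 2-4 cols 4-10 -> covers
  B: rows 4-6 cols 0-2 -> outside (row miss)
  C: rows 6-7 cols 3-10 -> outside (row miss)
  D: rows 5-7 cols 9-10 -> outside (row miss)
Count covering = 1

Answer: 1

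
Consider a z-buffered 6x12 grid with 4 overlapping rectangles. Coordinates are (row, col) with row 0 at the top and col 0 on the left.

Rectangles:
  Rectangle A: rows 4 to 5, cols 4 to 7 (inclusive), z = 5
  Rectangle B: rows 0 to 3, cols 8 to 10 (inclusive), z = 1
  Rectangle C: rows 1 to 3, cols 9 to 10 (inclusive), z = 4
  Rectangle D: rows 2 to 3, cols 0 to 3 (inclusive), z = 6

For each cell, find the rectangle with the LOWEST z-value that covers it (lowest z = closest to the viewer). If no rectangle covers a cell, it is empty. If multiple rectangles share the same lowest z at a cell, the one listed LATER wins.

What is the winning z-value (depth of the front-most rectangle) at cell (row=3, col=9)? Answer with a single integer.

Check cell (3,9):
  A: rows 4-5 cols 4-7 -> outside (row miss)
  B: rows 0-3 cols 8-10 z=1 -> covers; best now B (z=1)
  C: rows 1-3 cols 9-10 z=4 -> covers; best now B (z=1)
  D: rows 2-3 cols 0-3 -> outside (col miss)
Winner: B at z=1

Answer: 1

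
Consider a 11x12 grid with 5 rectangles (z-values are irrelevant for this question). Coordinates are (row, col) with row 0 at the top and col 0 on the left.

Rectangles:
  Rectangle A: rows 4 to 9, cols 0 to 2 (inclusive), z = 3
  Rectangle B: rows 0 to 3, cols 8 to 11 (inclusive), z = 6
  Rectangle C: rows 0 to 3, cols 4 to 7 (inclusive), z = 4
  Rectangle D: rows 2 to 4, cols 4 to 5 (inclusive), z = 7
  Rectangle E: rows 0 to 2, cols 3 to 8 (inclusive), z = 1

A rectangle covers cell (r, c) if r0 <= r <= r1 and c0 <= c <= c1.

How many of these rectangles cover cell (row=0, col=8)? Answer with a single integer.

Check cell (0,8):
  A: rows 4-9 cols 0-2 -> outside (row miss)
  B: rows 0-3 cols 8-11 -> covers
  C: rows 0-3 cols 4-7 -> outside (col miss)
  D: rows 2-4 cols 4-5 -> outside (row miss)
  E: rows 0-2 cols 3-8 -> covers
Count covering = 2

Answer: 2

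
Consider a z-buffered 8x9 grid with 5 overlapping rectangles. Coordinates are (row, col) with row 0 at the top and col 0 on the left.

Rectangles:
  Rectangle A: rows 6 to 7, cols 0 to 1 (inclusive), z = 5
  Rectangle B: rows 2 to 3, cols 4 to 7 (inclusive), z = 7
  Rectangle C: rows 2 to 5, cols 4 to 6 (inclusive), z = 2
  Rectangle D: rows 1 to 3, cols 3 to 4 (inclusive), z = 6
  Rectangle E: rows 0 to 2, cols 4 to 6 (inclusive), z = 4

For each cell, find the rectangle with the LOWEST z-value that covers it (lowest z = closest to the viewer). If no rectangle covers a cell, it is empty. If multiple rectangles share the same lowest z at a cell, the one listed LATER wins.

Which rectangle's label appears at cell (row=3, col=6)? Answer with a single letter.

Answer: C

Derivation:
Check cell (3,6):
  A: rows 6-7 cols 0-1 -> outside (row miss)
  B: rows 2-3 cols 4-7 z=7 -> covers; best now B (z=7)
  C: rows 2-5 cols 4-6 z=2 -> covers; best now C (z=2)
  D: rows 1-3 cols 3-4 -> outside (col miss)
  E: rows 0-2 cols 4-6 -> outside (row miss)
Winner: C at z=2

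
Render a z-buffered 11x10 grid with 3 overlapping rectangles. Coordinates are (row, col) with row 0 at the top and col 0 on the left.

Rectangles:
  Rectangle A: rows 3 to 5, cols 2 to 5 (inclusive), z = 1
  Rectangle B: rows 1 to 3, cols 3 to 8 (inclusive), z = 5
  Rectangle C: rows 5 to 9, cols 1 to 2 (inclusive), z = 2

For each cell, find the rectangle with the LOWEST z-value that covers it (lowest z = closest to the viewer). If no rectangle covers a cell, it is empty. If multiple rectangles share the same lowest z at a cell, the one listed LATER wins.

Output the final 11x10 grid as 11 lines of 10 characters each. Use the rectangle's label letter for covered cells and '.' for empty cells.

..........
...BBBBBB.
...BBBBBB.
..AAAABBB.
..AAAA....
.CAAAA....
.CC.......
.CC.......
.CC.......
.CC.......
..........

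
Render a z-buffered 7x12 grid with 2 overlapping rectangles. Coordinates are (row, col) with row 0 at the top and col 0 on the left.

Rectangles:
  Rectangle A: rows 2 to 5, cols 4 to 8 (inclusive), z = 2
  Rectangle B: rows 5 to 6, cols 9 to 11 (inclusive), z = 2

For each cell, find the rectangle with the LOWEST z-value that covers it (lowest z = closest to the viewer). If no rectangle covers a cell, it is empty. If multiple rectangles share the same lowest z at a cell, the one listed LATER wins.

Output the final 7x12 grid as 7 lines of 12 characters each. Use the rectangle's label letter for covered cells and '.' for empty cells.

............
............
....AAAAA...
....AAAAA...
....AAAAA...
....AAAAABBB
.........BBB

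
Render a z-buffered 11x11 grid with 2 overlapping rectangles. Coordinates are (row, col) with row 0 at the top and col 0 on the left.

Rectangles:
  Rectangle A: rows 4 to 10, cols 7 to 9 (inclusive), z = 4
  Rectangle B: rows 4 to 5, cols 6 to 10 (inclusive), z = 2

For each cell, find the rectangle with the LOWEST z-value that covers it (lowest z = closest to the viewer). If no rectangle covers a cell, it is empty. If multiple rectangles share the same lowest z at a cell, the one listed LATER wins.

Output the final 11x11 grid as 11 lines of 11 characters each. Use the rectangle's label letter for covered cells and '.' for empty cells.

...........
...........
...........
...........
......BBBBB
......BBBBB
.......AAA.
.......AAA.
.......AAA.
.......AAA.
.......AAA.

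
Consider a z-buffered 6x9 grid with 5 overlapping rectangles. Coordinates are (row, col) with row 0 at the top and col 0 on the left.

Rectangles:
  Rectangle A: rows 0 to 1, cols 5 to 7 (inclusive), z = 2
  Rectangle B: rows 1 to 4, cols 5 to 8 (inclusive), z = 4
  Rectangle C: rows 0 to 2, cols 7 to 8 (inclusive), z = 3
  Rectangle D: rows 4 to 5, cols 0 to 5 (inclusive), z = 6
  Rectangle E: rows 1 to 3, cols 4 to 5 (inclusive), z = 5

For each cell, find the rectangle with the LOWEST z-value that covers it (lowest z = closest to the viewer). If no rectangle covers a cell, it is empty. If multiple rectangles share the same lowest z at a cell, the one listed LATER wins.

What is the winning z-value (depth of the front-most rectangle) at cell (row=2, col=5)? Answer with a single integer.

Answer: 4

Derivation:
Check cell (2,5):
  A: rows 0-1 cols 5-7 -> outside (row miss)
  B: rows 1-4 cols 5-8 z=4 -> covers; best now B (z=4)
  C: rows 0-2 cols 7-8 -> outside (col miss)
  D: rows 4-5 cols 0-5 -> outside (row miss)
  E: rows 1-3 cols 4-5 z=5 -> covers; best now B (z=4)
Winner: B at z=4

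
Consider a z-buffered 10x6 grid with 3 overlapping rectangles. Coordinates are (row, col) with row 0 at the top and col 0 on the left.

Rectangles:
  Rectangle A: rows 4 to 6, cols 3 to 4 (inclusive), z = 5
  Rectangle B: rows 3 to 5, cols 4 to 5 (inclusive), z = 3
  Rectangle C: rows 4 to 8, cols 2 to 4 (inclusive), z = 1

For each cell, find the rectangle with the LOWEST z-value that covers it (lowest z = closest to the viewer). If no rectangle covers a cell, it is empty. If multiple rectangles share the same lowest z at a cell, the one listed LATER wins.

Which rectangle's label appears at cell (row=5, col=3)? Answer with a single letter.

Answer: C

Derivation:
Check cell (5,3):
  A: rows 4-6 cols 3-4 z=5 -> covers; best now A (z=5)
  B: rows 3-5 cols 4-5 -> outside (col miss)
  C: rows 4-8 cols 2-4 z=1 -> covers; best now C (z=1)
Winner: C at z=1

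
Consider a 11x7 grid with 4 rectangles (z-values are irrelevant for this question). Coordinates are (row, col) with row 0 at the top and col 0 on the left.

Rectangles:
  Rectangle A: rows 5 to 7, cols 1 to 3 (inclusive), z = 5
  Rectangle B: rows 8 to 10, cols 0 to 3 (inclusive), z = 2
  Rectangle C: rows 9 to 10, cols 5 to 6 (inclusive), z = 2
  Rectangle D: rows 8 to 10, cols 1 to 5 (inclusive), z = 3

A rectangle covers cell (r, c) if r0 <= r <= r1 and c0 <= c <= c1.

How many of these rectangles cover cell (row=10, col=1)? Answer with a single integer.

Answer: 2

Derivation:
Check cell (10,1):
  A: rows 5-7 cols 1-3 -> outside (row miss)
  B: rows 8-10 cols 0-3 -> covers
  C: rows 9-10 cols 5-6 -> outside (col miss)
  D: rows 8-10 cols 1-5 -> covers
Count covering = 2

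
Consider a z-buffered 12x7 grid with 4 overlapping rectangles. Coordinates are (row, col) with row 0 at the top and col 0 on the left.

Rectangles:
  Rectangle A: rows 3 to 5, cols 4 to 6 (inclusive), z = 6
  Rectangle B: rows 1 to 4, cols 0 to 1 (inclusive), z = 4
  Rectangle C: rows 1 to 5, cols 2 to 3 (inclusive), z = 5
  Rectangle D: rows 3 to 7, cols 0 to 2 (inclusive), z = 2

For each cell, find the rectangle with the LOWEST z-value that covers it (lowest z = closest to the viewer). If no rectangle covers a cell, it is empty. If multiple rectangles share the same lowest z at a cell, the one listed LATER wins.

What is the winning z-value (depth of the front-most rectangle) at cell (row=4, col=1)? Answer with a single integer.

Check cell (4,1):
  A: rows 3-5 cols 4-6 -> outside (col miss)
  B: rows 1-4 cols 0-1 z=4 -> covers; best now B (z=4)
  C: rows 1-5 cols 2-3 -> outside (col miss)
  D: rows 3-7 cols 0-2 z=2 -> covers; best now D (z=2)
Winner: D at z=2

Answer: 2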